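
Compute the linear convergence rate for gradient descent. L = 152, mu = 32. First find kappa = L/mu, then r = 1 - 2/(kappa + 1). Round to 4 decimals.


Step 1: Compute the condition number.
kappa = L/mu = 152/32 = 4.75
Step 2: Compute the convergence rate.
r = 1 - 2/(kappa + 1) = 1 - 2*mu/(L + mu) = (L - mu)/(L + mu) = 120/184 = 0.6522


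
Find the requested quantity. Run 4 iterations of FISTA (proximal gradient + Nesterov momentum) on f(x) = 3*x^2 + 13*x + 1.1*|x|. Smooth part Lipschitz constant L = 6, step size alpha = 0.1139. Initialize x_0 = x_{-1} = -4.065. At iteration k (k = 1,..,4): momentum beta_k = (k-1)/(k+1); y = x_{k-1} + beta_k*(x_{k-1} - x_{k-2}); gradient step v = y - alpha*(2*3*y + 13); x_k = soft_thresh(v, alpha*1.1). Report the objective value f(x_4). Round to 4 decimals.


FISTA on f(x) = 3*x^2 + 13*x + 1.1*|x|
L = 6, alpha = 0.1139
Iteration 1: beta = 0.0, y = -4.065 + 0.0*(-4.065 + 4.065) = -4.065
  grad(y) = -11.39, v = y - alpha*grad = -2.7677
  prox(v) = soft_thresh(-2.7677, 0.1253) = -2.6424
Iteration 2: beta = 0.3333, y = -2.6424 + 0.3333*(-2.6424 + 4.065) = -2.1682
  grad(y) = -0.0091, v = y - alpha*grad = -2.1671
  prox(v) = soft_thresh(-2.1671, 0.1253) = -2.0419
Iteration 3: beta = 0.5, y = -2.0419 + 0.5*(-2.0419 + 2.6424) = -1.7416
  grad(y) = 2.5504, v = y - alpha*grad = -2.0321
  prox(v) = soft_thresh(-2.0321, 0.1253) = -1.9068
Iteration 4: beta = 0.6, y = -1.9068 + 0.6*(-1.9068 + 2.0419) = -1.8258
  grad(y) = 2.0454, v = y - alpha*grad = -2.0587
  prox(v) = soft_thresh(-2.0587, 0.1253) = -1.9334
f(x_4) = 3*(-1.9334)^2 + 13*(-1.9334) + 1.1*|-1.9334| = -11.7934


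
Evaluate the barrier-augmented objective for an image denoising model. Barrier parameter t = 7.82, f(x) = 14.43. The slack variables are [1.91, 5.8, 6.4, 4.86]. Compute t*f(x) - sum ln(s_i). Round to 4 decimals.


Step 1: Compute log-barrier.
ln values: [0.6471, 1.7579, 1.8563, 1.581]
phi = -(0.6471 + 1.7579 + 1.8563 + 1.581) = -5.8423
Step 2: Compute augmented objective.
t*f(x) = 7.82*14.43 = 112.8426
Total = 112.8426 - 5.8423 = 107.0003


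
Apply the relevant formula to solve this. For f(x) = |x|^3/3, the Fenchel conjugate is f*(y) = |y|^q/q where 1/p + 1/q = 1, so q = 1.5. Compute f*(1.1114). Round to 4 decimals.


The conjugate exponent q satisfies 1/p + 1/q = 1.
p = 3, so q = 3/(3 - 1) = 1.5
|y|^q = 1.1114^1.5 = 1.1717
f*(1.1114) = 1.1717 / 1.5 = 0.7811


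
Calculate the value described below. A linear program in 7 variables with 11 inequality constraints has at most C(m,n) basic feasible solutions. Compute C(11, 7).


Each vertex corresponds to some choice of n active constraints out of m, so the number of vertices is at most C(m, n) = m! / (n!(m-n)!).
m = 11, n = 7
Numerator: 11 * 10 * 9 * 8 * 7 * 6 * 5
Denominator: 7! = 5040
C(11, 7) = 330


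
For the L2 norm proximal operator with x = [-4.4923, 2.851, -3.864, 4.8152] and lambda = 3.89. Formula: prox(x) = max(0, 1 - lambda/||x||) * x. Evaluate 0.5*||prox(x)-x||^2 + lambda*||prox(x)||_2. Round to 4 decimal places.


Step 1: Compute ||x||.
||x|| = 8.1502
Step 2: Compute scaling factor.
scale = max(0, 1 - 3.89/8.1502) = 0.5227
Step 3: prox(x) = [-2.3482, 1.4902, -2.0198, 2.517]
||prox(x)|| = 4.2602
Step 4: Proximal objective.
0.5*||prox-x||^2 = 7.5661
lambda*||prox|| = 16.5722
Total = 24.1382


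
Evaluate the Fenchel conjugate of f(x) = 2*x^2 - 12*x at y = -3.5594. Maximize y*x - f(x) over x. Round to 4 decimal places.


f*(y) = sup_x {y*x - a*x^2 - b*x} = sup_x {(y-b)*x - a*x^2}
FOC: (y - b) - 2a*x = 0 => x* = (y - b)/(2a)
x* = (-3.5594 + 12)/(2*2) = 2.1102
f*(-3.5594) = (y-b)^2/(4a) = (-3.5594 + 12)^2/(4*2)
= 71.2437/8 = 8.9055


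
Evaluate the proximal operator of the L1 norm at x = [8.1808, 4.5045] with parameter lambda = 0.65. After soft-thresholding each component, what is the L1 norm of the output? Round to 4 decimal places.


Soft-thresholding with lambda = 0.65:
prox(8.1808) = sign(8.1808)*max(|8.1808| - 0.65, 0) = 7.5308
prox(4.5045) = sign(4.5045)*max(|4.5045| - 0.65, 0) = 3.8545
prox(x) = [7.5308, 3.8545]
||prox(x)||_1 = 7.5308 + 3.8545 = 11.3853


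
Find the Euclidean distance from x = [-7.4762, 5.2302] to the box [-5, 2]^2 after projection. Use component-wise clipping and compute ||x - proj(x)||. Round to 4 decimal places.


Project each component onto [-5, 2].
clip(-7.4762) = -5.0, clip(5.2302) = 2.0
Projection = [-5.0, 2.0]
Squared diffs: [6.1316, 10.4342]
Distance = sqrt(16.5658) = 4.0701


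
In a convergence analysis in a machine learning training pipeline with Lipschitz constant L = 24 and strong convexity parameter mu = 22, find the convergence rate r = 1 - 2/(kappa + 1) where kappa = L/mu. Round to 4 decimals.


Step 1: Compute the condition number.
kappa = L/mu = 24/22 = 1.0909
Step 2: Compute the convergence rate.
r = 1 - 2/(kappa + 1) = 1 - 2*mu/(L + mu) = (L - mu)/(L + mu) = 2/46 = 0.0435


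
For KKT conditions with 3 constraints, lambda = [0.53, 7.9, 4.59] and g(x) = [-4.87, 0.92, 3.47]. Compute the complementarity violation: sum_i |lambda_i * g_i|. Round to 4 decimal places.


KKT complementary slackness check:
lambda_1 * g_1 = 0.53 * -4.87 = -2.5811
lambda_2 * g_2 = 7.9 * 0.92 = 7.268
lambda_3 * g_3 = 4.59 * 3.47 = 15.9273
Total violation = 2.5811 + 7.268 + 15.9273 = 25.7764


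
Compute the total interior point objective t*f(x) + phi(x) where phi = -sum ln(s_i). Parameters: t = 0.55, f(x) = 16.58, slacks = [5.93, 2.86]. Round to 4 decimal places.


Step 1: Compute log-barrier.
ln values: [1.78, 1.0508]
phi = -(1.78 + 1.0508) = -2.8308
Step 2: Compute augmented objective.
t*f(x) = 0.55*16.58 = 9.119
Total = 9.119 - 2.8308 = 6.2882


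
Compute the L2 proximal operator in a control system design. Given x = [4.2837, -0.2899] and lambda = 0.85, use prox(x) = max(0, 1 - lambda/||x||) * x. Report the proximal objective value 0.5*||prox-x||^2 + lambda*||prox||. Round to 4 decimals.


Step 1: Compute ||x||.
||x|| = 4.2935
Step 2: Compute scaling factor.
scale = max(0, 1 - 0.85/4.2935) = 0.802
Step 3: prox(x) = [3.4356, -0.2325]
||prox(x)|| = 3.4435
Step 4: Proximal objective.
0.5*||prox-x||^2 = 0.3613
lambda*||prox|| = 2.927
Total = 3.2882


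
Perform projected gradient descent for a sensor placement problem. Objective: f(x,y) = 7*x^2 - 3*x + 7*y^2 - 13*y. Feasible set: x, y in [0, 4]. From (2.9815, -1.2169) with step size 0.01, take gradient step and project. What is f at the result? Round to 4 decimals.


Step 1: Compute gradient at (2.9815, -1.2169).
grad_x = 2*7*2.9815 - 3 = 38.741
grad_y = 2*7*-1.2169 - 13 = -30.0366
Step 2: Gradient step.
x_raw = 2.9815 - 0.01*38.741 = 2.5941
y_raw = -1.2169 - 0.01*-30.0366 = -0.9165
Step 3: Project onto [0, 4].
x_proj = clip(2.5941) = 2.5941
y_proj = clip(-0.9165) = 0.0
Step 4: Evaluate f.
f(2.5941, 0.0) = 39.3229


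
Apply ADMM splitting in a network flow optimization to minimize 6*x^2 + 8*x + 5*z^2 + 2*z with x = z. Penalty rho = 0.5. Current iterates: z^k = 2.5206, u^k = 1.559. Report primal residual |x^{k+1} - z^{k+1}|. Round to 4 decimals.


ADMM iteration with rho = 0.5, z^k = 2.5206, u^k = 1.559
Step 1: x-update.
Minimize 6*x^2 + 8*x + (0.5/2)*(x - 2.5206 + 1.559)^2
FOC: (2*6 + 0.5)*x = -8 + 0.5*(2.5206 - 1.559)
x^{k+1} = -0.6015
Step 2: z-update.
Minimize 5*z^2 + 2*z + (0.5/2)*(-0.6015 - z + 1.559)^2
FOC: (2*5 + 0.5)*z = -2 + 0.5*(-0.6015 + 1.559)
z^{k+1} = -0.1449
Step 3: u-update.
u^{k+1} = 1.559 - 0.6015 + 0.1449 = 1.1023
Step 4: Primal residual = |-0.6015 + 0.1449| = 0.4567


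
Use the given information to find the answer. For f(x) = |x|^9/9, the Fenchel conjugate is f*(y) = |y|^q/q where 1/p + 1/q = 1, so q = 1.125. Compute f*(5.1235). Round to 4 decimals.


The conjugate exponent q satisfies 1/p + 1/q = 1.
p = 9, so q = 9/(9 - 1) = 1.125
|y|^q = 5.1235^1.125 = 6.2844
f*(5.1235) = 6.2844 / 1.125 = 5.5861


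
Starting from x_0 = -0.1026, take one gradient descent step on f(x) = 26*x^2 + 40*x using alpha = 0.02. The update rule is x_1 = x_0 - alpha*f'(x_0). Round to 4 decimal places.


We compute the gradient at x_0 and apply the update.
f'(x) = 52*x + 40
f'(-0.1026) = 52*-0.1026 + 40 = 34.6648
x_1 = -0.1026 - 0.02*34.6648 = -0.7959


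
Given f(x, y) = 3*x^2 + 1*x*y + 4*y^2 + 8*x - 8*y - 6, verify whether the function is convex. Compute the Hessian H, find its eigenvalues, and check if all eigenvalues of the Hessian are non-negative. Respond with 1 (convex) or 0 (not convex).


The Hessian of f(x,y) = 3*x^2 + 1*x*y + 4*y^2 + 8*x - 8*y - 6 is:
H = [[6, 1], [1, 8]]
Trace = 6 + 8 = 14
Determinant = 6*8 - (1)^2 = 47
Discriminant = (14)^2 - 4*47 = 8.0
Eigenvalues: lambda_1 = 5.5858, lambda_2 = 8.4142
The function is convex.

1


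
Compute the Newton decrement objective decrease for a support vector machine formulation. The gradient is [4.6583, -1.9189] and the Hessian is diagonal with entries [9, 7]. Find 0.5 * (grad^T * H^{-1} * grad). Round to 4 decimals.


Step 1: H is diagonal, so H^(-1) * g = [0.5176, -0.2741].
Step 2: g^T H^(-1) g = sum_i g_i^2 / H_ii
  = (4.6583)^2/9 + (-1.9189)^2/7
  = 2.4111 + 0.526 = 2.9371
Step 3: Objective decrease = 0.5 * g^T H^(-1) g = 1.4686


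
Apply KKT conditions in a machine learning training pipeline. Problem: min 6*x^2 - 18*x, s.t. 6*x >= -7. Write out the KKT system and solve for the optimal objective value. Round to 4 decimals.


Step 1: Try lambda = 0 (constraint inactive).
Stationarity: 2*6*x - 18 = 0
x* = 18/(2*6) = 1.5
Check constraint: 6*1.5 = 9.0 >= -7 -- satisfied.
Step 2: Compute optimal value.
f(x*) = 6*1.5^2 - 18*1.5 = -13.5


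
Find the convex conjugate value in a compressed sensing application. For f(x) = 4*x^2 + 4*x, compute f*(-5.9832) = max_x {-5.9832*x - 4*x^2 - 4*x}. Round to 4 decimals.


f*(y) = sup_x {y*x - a*x^2 - b*x} = sup_x {(y-b)*x - a*x^2}
FOC: (y - b) - 2a*x = 0 => x* = (y - b)/(2a)
x* = (-5.9832 - 4)/(2*4) = -1.2479
f*(-5.9832) = (y-b)^2/(4a) = (-5.9832 - 4)^2/(4*4)
= 99.6643/16 = 6.229


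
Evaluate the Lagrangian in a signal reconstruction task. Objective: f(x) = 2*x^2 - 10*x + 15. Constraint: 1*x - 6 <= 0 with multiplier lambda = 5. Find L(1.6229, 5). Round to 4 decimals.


Step 1: Evaluate f(x).
f(1.6229) = 2*1.6229^2 - 10*1.6229 + 15 = 4.0386
Step 2: Evaluate g(x).
g(1.6229) = 1*1.6229 - 6 = -4.3771
Step 3: Compute Lagrangian.
L = 4.0386 + 5*-4.3771 = -17.8469


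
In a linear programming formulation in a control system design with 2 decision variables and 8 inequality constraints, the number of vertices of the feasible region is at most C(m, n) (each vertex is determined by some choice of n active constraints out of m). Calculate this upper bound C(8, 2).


Each vertex corresponds to some choice of n active constraints out of m, so the number of vertices is at most C(m, n) = m! / (n!(m-n)!).
m = 8, n = 2
Numerator: 8 * 7
Denominator: 2! = 2
C(8, 2) = 28


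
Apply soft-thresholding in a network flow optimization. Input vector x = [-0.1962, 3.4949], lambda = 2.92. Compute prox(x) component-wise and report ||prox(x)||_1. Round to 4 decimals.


Soft-thresholding with lambda = 2.92:
prox(-0.1962) = sign(-0.1962)*max(|-0.1962| - 2.92, 0) = 0.0
prox(3.4949) = sign(3.4949)*max(|3.4949| - 2.92, 0) = 0.5749
prox(x) = [0.0, 0.5749]
||prox(x)||_1 = 0.0 + 0.5749 = 0.5749


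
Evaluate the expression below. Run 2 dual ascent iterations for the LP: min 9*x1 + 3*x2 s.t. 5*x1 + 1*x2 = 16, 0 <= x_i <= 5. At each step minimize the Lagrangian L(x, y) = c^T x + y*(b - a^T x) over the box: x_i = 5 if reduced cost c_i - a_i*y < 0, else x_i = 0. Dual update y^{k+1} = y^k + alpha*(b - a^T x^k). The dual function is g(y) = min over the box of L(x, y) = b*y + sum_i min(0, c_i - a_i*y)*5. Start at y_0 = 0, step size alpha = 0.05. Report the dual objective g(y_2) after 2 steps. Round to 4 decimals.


Dual ascent for LP: min 9*x1 + 3*x2, 5*x1 + 1*x2 = 16, 0 <= x_i <= 5
Step 1: y^k = 0.0, reduced costs: (9.0, 3.0)
  x^k = (0.0, 0.0), subgradient = b - a^T x = 16.0
  y^{k+1} = 0.0 + 0.05*16.0 = 0.8
Step 2: y^k = 0.8, reduced costs: (5.0, 2.2)
  x^k = (0.0, 0.0), subgradient = b - a^T x = 16.0
  y^{k+1} = 0.8 + 0.05*16.0 = 1.6
Dual objective at y_2 = 1.6: reduced costs (1.0, 1.4), box minimizer x = (0.0, 0.0)
g(y_2) = b*y + (c1 - a1*y)*x1 + (c2 - a2*y)*x2 = 16*1.6 + 1.0*0.0 + 1.4*0.0 = 25.6 + 0.0 + 0.0 = 25.6


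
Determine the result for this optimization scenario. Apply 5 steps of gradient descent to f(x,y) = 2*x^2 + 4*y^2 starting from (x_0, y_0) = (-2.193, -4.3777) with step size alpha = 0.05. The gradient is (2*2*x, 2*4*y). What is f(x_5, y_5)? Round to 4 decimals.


Gradient descent on f(x,y) = 2*x^2 + 4*y^2.
Starting point: (-2.193, -4.3777), alpha = 0.05
Step 1: grad_x = 2*2*-2.193 = -8.772, grad_y = 2*4*-4.3777 = -35.0216
  x_1 = -2.193 - 0.05*-8.772 = -1.7544
  y_1 = -4.3777 - 0.05*-35.0216 = -2.6266
Step 2: grad_x = 2*2*-1.7544 = -7.0176, grad_y = 2*4*-2.6266 = -21.013
  x_2 = -1.7544 - 0.05*-7.0176 = -1.4035
  y_2 = -2.6266 - 0.05*-21.013 = -1.576
Step 3: grad_x = 2*2*-1.4035 = -5.6141, grad_y = 2*4*-1.576 = -12.6078
  x_3 = -1.4035 - 0.05*-5.6141 = -1.1228
  y_3 = -1.576 - 0.05*-12.6078 = -0.9456
Step 4: grad_x = 2*2*-1.1228 = -4.4913, grad_y = 2*4*-0.9456 = -7.5647
  x_4 = -1.1228 - 0.05*-4.4913 = -0.8983
  y_4 = -0.9456 - 0.05*-7.5647 = -0.5673
Step 5: grad_x = 2*2*-0.8983 = -3.593, grad_y = 2*4*-0.5673 = -4.5388
  x_5 = -0.8983 - 0.05*-3.593 = -0.7186
  y_5 = -0.5673 - 0.05*-4.5388 = -0.3404
f(-0.7186, -0.3404) = 2*(-0.7186)^2 + 4*(-0.3404)^2 = 1.4963


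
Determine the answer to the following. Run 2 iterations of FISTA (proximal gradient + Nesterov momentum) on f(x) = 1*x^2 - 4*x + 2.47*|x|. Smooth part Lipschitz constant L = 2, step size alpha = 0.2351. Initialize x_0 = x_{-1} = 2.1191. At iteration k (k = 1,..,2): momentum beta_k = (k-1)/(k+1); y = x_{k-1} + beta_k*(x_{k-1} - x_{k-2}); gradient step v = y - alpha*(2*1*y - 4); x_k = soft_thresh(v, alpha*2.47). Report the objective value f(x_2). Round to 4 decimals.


FISTA on f(x) = 1*x^2 - 4*x + 2.47*|x|
L = 2, alpha = 0.2351
Iteration 1: beta = 0.0, y = 2.1191 + 0.0*(2.1191 - 2.1191) = 2.1191
  grad(y) = 0.2382, v = y - alpha*grad = 2.0631
  prox(v) = soft_thresh(2.0631, 0.5807) = 1.4824
Iteration 2: beta = 0.3333, y = 1.4824 + 0.3333*(1.4824 - 2.1191) = 1.2702
  grad(y) = -1.4597, v = y - alpha*grad = 1.6133
  prox(v) = soft_thresh(1.6133, 0.5807) = 1.0326
f(x_2) = 1*1.0326^2 - 4*1.0326 + 2.47*|1.0326| = -0.5136


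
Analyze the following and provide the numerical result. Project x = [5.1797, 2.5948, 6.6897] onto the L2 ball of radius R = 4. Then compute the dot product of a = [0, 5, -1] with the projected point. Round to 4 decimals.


Step 1: Compute ||x|| (intermediates to 6 decimals).
||x|| = sqrt(5.1797^2 + 2.5948^2 + 6.6897^2) = 8.84954
Step 2: Project.
Since ||x|| > R, scale = R/||x|| = 4/8.84954 = 0.452001, proj(x) = scale * x
proj(x) = [2.34123, 1.172852, 3.023751]
Step 3: Dot product.
a^T * proj(x) = 0*2.34123 + 5*1.172852 - 1*3.023751 = 2.8405


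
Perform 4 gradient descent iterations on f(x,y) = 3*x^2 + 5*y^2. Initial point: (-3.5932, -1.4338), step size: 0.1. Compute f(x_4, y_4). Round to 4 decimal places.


Gradient descent on f(x,y) = 3*x^2 + 5*y^2.
Starting point: (-3.5932, -1.4338), alpha = 0.1
Step 1: grad_x = 2*3*-3.5932 = -21.5592, grad_y = 2*5*-1.4338 = -14.338
  x_1 = -3.5932 - 0.1*-21.5592 = -1.4373
  y_1 = -1.4338 - 0.1*-14.338 = 0.0
Step 2: grad_x = 2*3*-1.4373 = -8.6237, grad_y = 2*5*0.0 = 0.0
  x_2 = -1.4373 - 0.1*-8.6237 = -0.5749
  y_2 = 0.0 - 0.1*0.0 = 0.0
Step 3: grad_x = 2*3*-0.5749 = -3.4495, grad_y = 2*5*0.0 = 0.0
  x_3 = -0.5749 - 0.1*-3.4495 = -0.23
  y_3 = 0.0 - 0.1*0.0 = 0.0
Step 4: grad_x = 2*3*-0.23 = -1.3798, grad_y = 2*5*0.0 = 0.0
  x_4 = -0.23 - 0.1*-1.3798 = -0.092
  y_4 = 0.0 - 0.1*0.0 = 0.0
f(-0.092, 0.0) = 3*(-0.092)^2 + 5*0.0^2 = 0.0254


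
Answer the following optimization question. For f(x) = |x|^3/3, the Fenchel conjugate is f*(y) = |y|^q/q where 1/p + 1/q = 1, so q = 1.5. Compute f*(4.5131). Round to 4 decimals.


The conjugate exponent q satisfies 1/p + 1/q = 1.
p = 3, so q = 3/(3 - 1) = 1.5
|y|^q = 4.5131^1.5 = 9.5877
f*(4.5131) = 9.5877 / 1.5 = 6.3918


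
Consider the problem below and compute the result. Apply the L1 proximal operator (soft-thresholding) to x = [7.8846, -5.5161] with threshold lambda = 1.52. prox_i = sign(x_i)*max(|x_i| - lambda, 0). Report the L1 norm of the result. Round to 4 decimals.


Soft-thresholding with lambda = 1.52:
prox(7.8846) = sign(7.8846)*max(|7.8846| - 1.52, 0) = 6.3646
prox(-5.5161) = sign(-5.5161)*max(|-5.5161| - 1.52, 0) = -3.9961
prox(x) = [6.3646, -3.9961]
||prox(x)||_1 = 6.3646 + 3.9961 = 10.3607


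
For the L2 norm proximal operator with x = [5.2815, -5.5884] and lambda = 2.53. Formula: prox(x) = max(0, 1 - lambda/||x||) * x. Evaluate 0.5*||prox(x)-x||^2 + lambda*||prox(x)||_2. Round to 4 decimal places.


Step 1: Compute ||x||.
||x|| = 7.6892
Step 2: Compute scaling factor.
scale = max(0, 1 - 2.53/7.6892) = 0.671
Step 3: prox(x) = [3.5437, -3.7496]
||prox(x)|| = 5.1592
Step 4: Proximal objective.
0.5*||prox-x||^2 = 3.2005
lambda*||prox|| = 13.0528
Total = 16.2533


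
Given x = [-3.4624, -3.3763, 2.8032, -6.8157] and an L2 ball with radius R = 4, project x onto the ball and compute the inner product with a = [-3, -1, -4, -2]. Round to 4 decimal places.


Step 1: Compute ||x|| (intermediates to 6 decimals).
||x|| = sqrt((-3.4624)^2 + (-3.3763)^2 + 2.8032^2 + (-6.8157)^2) = 8.814721
Step 2: Project.
Since ||x|| > R, scale = R/||x|| = 4/8.814721 = 0.453786, proj(x) = scale * x
proj(x) = [-1.571189, -1.532118, 1.272053, -3.092869]
Step 3: Dot product.
a^T * proj(x) = -3*(-1.571189) - 1*(-1.532118) - 4*1.272053 - 2*(-3.092869) = 7.3432


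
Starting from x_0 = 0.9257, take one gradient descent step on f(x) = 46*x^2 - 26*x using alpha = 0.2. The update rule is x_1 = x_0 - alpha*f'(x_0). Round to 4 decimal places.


We compute the gradient at x_0 and apply the update.
f'(x) = 92*x - 26
f'(0.9257) = 92*0.9257 - 26 = 59.1644
x_1 = 0.9257 - 0.2*59.1644 = -10.9072


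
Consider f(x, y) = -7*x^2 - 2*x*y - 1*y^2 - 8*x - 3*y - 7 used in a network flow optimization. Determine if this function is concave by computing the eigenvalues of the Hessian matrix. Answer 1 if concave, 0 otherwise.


The Hessian of f(x,y) = -7*x^2 - 2*x*y - 1*y^2 - 8*x - 3*y - 7 is:
H = [[-14, -2], [-2, -2]]
Trace = -14 - 2 = -16
Determinant = -14*-2 - (-2)^2 = 24
Discriminant = (-16)^2 - 4*24 = 160.0
Eigenvalues: lambda_1 = -14.3246, lambda_2 = -1.6754
The function is concave.

1


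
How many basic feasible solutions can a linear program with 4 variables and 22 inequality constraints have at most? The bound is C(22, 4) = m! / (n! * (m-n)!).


Each vertex corresponds to some choice of n active constraints out of m, so the number of vertices is at most C(m, n) = m! / (n!(m-n)!).
m = 22, n = 4
Numerator: 22 * 21 * 20 * 19
Denominator: 4! = 24
C(22, 4) = 7315


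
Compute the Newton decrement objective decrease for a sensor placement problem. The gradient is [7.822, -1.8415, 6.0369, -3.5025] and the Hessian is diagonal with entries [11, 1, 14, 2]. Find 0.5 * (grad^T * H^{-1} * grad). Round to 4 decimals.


Step 1: H is diagonal, so H^(-1) * g = [0.7111, -1.8415, 0.4312, -1.7513].
Step 2: g^T H^(-1) g = sum_i g_i^2 / H_ii
  = (7.822)^2/11 + (-1.8415)^2/1 + (6.0369)^2/14 + (-3.5025)^2/2
  = 5.5622 + 3.3911 + 2.6032 + 6.1338 = 17.6902
Step 3: Objective decrease = 0.5 * g^T H^(-1) g = 8.8451


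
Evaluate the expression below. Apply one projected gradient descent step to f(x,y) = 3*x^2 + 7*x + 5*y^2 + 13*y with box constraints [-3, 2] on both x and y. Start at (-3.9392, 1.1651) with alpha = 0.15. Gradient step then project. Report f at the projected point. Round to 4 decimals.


Step 1: Compute gradient at (-3.9392, 1.1651).
grad_x = 2*3*-3.9392 + 7 = -16.6352
grad_y = 2*5*1.1651 + 13 = 24.651
Step 2: Gradient step.
x_raw = -3.9392 - 0.15*-16.6352 = -1.4439
y_raw = 1.1651 - 0.15*24.651 = -2.5326
Step 3: Project onto [-3, 2].
x_proj = clip(-1.4439) = -1.4439
y_proj = clip(-2.5326) = -2.5326
Step 4: Evaluate f.
f(-1.4439, -2.5326) = -4.7068


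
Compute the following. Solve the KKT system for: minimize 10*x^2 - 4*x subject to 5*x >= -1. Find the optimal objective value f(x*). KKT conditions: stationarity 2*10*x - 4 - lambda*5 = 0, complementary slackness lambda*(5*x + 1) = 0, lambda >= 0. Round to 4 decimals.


Step 1: Try lambda = 0 (constraint inactive).
Stationarity: 2*10*x - 4 = 0
x* = 4/(2*10) = 0.2
Check constraint: 5*0.2 = 1.0 >= -1 -- satisfied.
Step 2: Compute optimal value.
f(x*) = 10*0.2^2 - 4*0.2 = -0.4


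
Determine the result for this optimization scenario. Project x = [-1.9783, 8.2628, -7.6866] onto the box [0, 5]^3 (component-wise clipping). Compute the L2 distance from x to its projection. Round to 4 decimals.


Project each component onto [0, 5].
clip(-1.9783) = 0.0, clip(8.2628) = 5.0, clip(-7.6866) = 0.0
Projection = [0.0, 5.0, 0.0]
Squared diffs: [3.9137, 10.6459, 59.0838]
Distance = sqrt(73.6434) = 8.5816


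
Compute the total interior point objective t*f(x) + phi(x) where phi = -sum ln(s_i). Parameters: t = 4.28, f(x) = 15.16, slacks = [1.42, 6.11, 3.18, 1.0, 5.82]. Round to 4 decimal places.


Step 1: Compute log-barrier.
ln values: [0.3507, 1.8099, 1.1569, 0.0, 1.7613]
phi = -(0.3507 + 1.8099 + 1.1569 + 0.0 + 1.7613) = -5.0788
Step 2: Compute augmented objective.
t*f(x) = 4.28*15.16 = 64.8848
Total = 64.8848 - 5.0788 = 59.806


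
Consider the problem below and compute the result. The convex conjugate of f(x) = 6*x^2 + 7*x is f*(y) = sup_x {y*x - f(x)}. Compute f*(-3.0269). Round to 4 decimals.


f*(y) = sup_x {y*x - a*x^2 - b*x} = sup_x {(y-b)*x - a*x^2}
FOC: (y - b) - 2a*x = 0 => x* = (y - b)/(2a)
x* = (-3.0269 - 7)/(2*6) = -0.8356
f*(-3.0269) = (y-b)^2/(4a) = (-3.0269 - 7)^2/(4*6)
= 100.5387/24 = 4.1891


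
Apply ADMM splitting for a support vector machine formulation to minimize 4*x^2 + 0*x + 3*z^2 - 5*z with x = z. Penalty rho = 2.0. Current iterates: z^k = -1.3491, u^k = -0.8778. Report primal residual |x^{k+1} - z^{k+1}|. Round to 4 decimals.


ADMM iteration with rho = 2.0, z^k = -1.3491, u^k = -0.8778
Step 1: x-update.
Minimize 4*x^2 + 0*x + (2.0/2)*(x + 1.3491 - 0.8778)^2
FOC: (2*4 + 2.0)*x = 0 + 2.0*(-1.3491 + 0.8778)
x^{k+1} = -0.0943
Step 2: z-update.
Minimize 3*z^2 - 5*z + (2.0/2)*(-0.0943 - z - 0.8778)^2
FOC: (2*3 + 2.0)*z = 5 + 2.0*(-0.0943 - 0.8778)
z^{k+1} = 0.382
Step 3: u-update.
u^{k+1} = -0.8778 - 0.0943 - 0.382 = -1.354
Step 4: Primal residual = |-0.0943 - 0.382| = 0.4762


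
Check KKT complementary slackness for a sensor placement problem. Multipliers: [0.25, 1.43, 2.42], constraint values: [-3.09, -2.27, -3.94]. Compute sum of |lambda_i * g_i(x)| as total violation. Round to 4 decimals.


KKT complementary slackness check:
lambda_1 * g_1 = 0.25 * -3.09 = -0.7725
lambda_2 * g_2 = 1.43 * -2.27 = -3.2461
lambda_3 * g_3 = 2.42 * -3.94 = -9.5348
Total violation = 0.7725 + 3.2461 + 9.5348 = 13.5534


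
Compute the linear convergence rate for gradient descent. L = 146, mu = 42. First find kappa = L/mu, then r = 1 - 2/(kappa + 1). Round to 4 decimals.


Step 1: Compute the condition number.
kappa = L/mu = 146/42 = 3.4762
Step 2: Compute the convergence rate.
r = 1 - 2/(kappa + 1) = 1 - 2*mu/(L + mu) = (L - mu)/(L + mu) = 104/188 = 0.5532


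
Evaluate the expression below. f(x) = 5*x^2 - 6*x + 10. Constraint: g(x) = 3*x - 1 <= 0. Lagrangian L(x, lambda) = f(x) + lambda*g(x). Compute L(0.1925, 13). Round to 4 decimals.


Step 1: Evaluate f(x).
f(0.1925) = 5*0.1925^2 - 6*0.1925 + 10 = 9.0303
Step 2: Evaluate g(x).
g(0.1925) = 3*0.1925 - 1 = -0.4225
Step 3: Compute Lagrangian.
L = 9.0303 + 13*-0.4225 = 3.5378


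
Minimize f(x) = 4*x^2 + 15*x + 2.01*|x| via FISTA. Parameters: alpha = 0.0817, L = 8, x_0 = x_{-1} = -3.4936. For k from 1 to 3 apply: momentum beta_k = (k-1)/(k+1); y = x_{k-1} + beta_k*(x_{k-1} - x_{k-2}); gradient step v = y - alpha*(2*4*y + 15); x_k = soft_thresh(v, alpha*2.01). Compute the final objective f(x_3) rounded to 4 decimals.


FISTA on f(x) = 4*x^2 + 15*x + 2.01*|x|
L = 8, alpha = 0.0817
Iteration 1: beta = 0.0, y = -3.4936 + 0.0*(-3.4936 + 3.4936) = -3.4936
  grad(y) = -12.9488, v = y - alpha*grad = -2.4357
  prox(v) = soft_thresh(-2.4357, 0.1642) = -2.2715
Iteration 2: beta = 0.3333, y = -2.2715 + 0.3333*(-2.2715 + 3.4936) = -1.8641
  grad(y) = 0.0873, v = y - alpha*grad = -1.8712
  prox(v) = soft_thresh(-1.8712, 0.1642) = -1.707
Iteration 3: beta = 0.5, y = -1.707 + 0.5*(-1.707 + 2.2715) = -1.4248
  grad(y) = 3.6018, v = y - alpha*grad = -1.719
  prox(v) = soft_thresh(-1.719, 0.1642) = -1.5548
f(x_3) = 4*(-1.5548)^2 + 15*(-1.5548) + 2.01*|-1.5548| = -10.5273


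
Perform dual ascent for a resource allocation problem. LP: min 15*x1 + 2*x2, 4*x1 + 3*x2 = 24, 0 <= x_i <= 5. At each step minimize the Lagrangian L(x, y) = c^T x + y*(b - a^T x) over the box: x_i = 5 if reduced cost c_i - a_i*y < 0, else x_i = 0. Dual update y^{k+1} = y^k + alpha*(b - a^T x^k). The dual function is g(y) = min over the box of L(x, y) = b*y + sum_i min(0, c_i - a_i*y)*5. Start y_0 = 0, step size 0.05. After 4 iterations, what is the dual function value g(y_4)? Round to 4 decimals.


Dual ascent for LP: min 15*x1 + 2*x2, 4*x1 + 3*x2 = 24, 0 <= x_i <= 5
Step 1: y^k = 0.0, reduced costs: (15.0, 2.0)
  x^k = (0.0, 0.0), subgradient = b - a^T x = 24.0
  y^{k+1} = 0.0 + 0.05*24.0 = 1.2
Step 2: y^k = 1.2, reduced costs: (10.2, -1.6)
  x^k = (0.0, 5.0), subgradient = b - a^T x = 9.0
  y^{k+1} = 1.2 + 0.05*9.0 = 1.65
Step 3: y^k = 1.65, reduced costs: (8.4, -2.95)
  x^k = (0.0, 5.0), subgradient = b - a^T x = 9.0
  y^{k+1} = 1.65 + 0.05*9.0 = 2.1
Step 4: y^k = 2.1, reduced costs: (6.6, -4.3)
  x^k = (0.0, 5.0), subgradient = b - a^T x = 9.0
  y^{k+1} = 2.1 + 0.05*9.0 = 2.55
Dual objective at y_4 = 2.55: reduced costs (4.8, -5.65), box minimizer x = (0.0, 5.0)
g(y_4) = b*y + (c1 - a1*y)*x1 + (c2 - a2*y)*x2 = 24*2.55 + 4.8*0.0 + (-5.65)*5.0 = 61.2 + 0.0 - 28.25 = 32.95


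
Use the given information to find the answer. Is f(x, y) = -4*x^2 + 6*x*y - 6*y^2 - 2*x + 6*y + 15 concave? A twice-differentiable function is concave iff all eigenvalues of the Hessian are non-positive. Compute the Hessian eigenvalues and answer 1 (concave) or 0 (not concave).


The Hessian of f(x,y) = -4*x^2 + 6*x*y - 6*y^2 - 2*x + 6*y + 15 is:
H = [[-8, 6], [6, -12]]
Trace = -8 - 12 = -20
Determinant = -8*-12 - (6)^2 = 60
Discriminant = (-20)^2 - 4*60 = 160.0
Eigenvalues: lambda_1 = -16.3246, lambda_2 = -3.6754
The function is concave.

1


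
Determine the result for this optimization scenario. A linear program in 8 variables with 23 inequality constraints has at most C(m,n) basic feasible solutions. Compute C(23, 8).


Each vertex corresponds to some choice of n active constraints out of m, so the number of vertices is at most C(m, n) = m! / (n!(m-n)!).
m = 23, n = 8
Numerator: 23 * 22 * 21 * 20 * 19 * 18 * 17 * 16
Denominator: 8! = 40320
C(23, 8) = 490314


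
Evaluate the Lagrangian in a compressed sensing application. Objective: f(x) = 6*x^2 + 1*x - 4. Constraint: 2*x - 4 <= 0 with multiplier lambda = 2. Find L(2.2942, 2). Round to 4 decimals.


Step 1: Evaluate f(x).
f(2.2942) = 6*2.2942^2 + 1*2.2942 - 4 = 29.8743
Step 2: Evaluate g(x).
g(2.2942) = 2*2.2942 - 4 = 0.5884
Step 3: Compute Lagrangian.
L = 29.8743 + 2*0.5884 = 31.0511


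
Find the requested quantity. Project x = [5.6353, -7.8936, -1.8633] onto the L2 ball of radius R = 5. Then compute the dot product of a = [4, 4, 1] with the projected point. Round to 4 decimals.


Step 1: Compute ||x|| (intermediates to 6 decimals).
||x|| = sqrt(5.6353^2 + (-7.8936)^2 + (-1.8633)^2) = 9.876103
Step 2: Project.
Since ||x|| > R, scale = R/||x|| = 5/9.876103 = 0.506273, proj(x) = scale * x
proj(x) = [2.853, -3.996317, -0.943338]
Step 3: Dot product.
a^T * proj(x) = 4*2.853 + 4*(-3.996317) + 1*(-0.943338) = -5.5166


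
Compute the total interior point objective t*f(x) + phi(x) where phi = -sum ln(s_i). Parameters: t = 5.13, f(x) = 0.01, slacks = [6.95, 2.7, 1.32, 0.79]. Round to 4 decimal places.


Step 1: Compute log-barrier.
ln values: [1.9387, 0.9933, 0.2776, -0.2357]
phi = -(1.9387 + 0.9933 + 0.2776 - 0.2357) = -2.9739
Step 2: Compute augmented objective.
t*f(x) = 5.13*0.01 = 0.0513
Total = 0.0513 - 2.9739 = -2.9226


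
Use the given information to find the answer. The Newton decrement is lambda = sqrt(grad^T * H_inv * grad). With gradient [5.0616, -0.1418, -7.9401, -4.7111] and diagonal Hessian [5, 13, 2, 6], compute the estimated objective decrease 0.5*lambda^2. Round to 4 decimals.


Step 1: H is diagonal, so H^(-1) * g = [1.0123, -0.0109, -3.9701, -0.7852].
Step 2: g^T H^(-1) g = sum_i g_i^2 / H_ii
  = (5.0616)^2/5 + (-0.1418)^2/13 + (-7.9401)^2/2 + (-4.7111)^2/6
  = 5.124 + 0.0015 + 31.5226 + 3.6991 = 40.3472
Step 3: Objective decrease = 0.5 * g^T H^(-1) g = 20.1736


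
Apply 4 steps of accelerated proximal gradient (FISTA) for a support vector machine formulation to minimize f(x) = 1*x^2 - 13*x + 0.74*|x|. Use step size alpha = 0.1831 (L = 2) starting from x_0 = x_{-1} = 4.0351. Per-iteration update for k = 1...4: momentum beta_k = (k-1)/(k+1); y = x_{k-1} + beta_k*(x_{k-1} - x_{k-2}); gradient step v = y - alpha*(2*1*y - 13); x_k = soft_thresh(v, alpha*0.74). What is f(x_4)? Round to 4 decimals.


FISTA on f(x) = 1*x^2 - 13*x + 0.74*|x|
L = 2, alpha = 0.1831
Iteration 1: beta = 0.0, y = 4.0351 + 0.0*(4.0351 - 4.0351) = 4.0351
  grad(y) = -4.9298, v = y - alpha*grad = 4.9377
  prox(v) = soft_thresh(4.9377, 0.1355) = 4.8023
Iteration 2: beta = 0.3333, y = 4.8023 + 0.3333*(4.8023 - 4.0351) = 5.058
  grad(y) = -2.8841, v = y - alpha*grad = 5.586
  prox(v) = soft_thresh(5.586, 0.1355) = 5.4505
Iteration 3: beta = 0.5, y = 5.4505 + 0.5*(5.4505 - 4.8023) = 5.7747
  grad(y) = -1.4506, v = y - alpha*grad = 6.0403
  prox(v) = soft_thresh(6.0403, 0.1355) = 5.9048
Iteration 4: beta = 0.6, y = 5.9048 + 0.6*(5.9048 - 5.4505) = 6.1774
  grad(y) = -0.6453, v = y - alpha*grad = 6.2955
  prox(v) = soft_thresh(6.2955, 0.1355) = 6.16
f(x_4) = 1*6.16^2 - 13*6.16 + 0.74*|6.16| = -37.576


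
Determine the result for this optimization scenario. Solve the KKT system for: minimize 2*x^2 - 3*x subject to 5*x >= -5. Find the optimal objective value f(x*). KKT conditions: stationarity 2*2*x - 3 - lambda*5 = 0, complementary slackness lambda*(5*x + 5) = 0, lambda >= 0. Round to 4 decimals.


Step 1: Try lambda = 0 (constraint inactive).
Stationarity: 2*2*x - 3 = 0
x* = 3/(2*2) = 0.75
Check constraint: 5*0.75 = 3.75 >= -5 -- satisfied.
Step 2: Compute optimal value.
f(x*) = 2*0.75^2 - 3*0.75 = -1.125


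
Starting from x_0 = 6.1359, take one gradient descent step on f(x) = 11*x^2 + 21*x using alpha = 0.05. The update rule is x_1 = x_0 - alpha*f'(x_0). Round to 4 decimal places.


We compute the gradient at x_0 and apply the update.
f'(x) = 22*x + 21
f'(6.1359) = 22*6.1359 + 21 = 155.9898
x_1 = 6.1359 - 0.05*155.9898 = -1.6636


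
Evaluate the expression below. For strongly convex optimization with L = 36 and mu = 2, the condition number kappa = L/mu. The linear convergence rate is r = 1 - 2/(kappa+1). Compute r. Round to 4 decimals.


Step 1: Compute the condition number.
kappa = L/mu = 36/2 = 18.0
Step 2: Compute the convergence rate.
r = 1 - 2/(kappa + 1) = 1 - 2*mu/(L + mu) = (L - mu)/(L + mu) = 34/38 = 0.8947


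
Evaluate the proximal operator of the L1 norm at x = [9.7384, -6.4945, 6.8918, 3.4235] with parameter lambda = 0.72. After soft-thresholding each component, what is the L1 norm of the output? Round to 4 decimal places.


Soft-thresholding with lambda = 0.72:
prox(9.7384) = sign(9.7384)*max(|9.7384| - 0.72, 0) = 9.0184
prox(-6.4945) = sign(-6.4945)*max(|-6.4945| - 0.72, 0) = -5.7745
prox(6.8918) = sign(6.8918)*max(|6.8918| - 0.72, 0) = 6.1718
prox(3.4235) = sign(3.4235)*max(|3.4235| - 0.72, 0) = 2.7035
prox(x) = [9.0184, -5.7745, 6.1718, 2.7035]
||prox(x)||_1 = 9.0184 + 5.7745 + 6.1718 + 2.7035 = 23.6682


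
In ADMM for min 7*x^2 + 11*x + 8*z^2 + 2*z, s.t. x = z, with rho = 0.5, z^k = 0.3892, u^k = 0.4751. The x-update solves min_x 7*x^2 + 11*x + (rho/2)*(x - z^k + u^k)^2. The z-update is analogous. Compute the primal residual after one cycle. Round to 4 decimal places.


ADMM iteration with rho = 0.5, z^k = 0.3892, u^k = 0.4751
Step 1: x-update.
Minimize 7*x^2 + 11*x + (0.5/2)*(x - 0.3892 + 0.4751)^2
FOC: (2*7 + 0.5)*x = -11 + 0.5*(0.3892 - 0.4751)
x^{k+1} = -0.7616
Step 2: z-update.
Minimize 8*z^2 + 2*z + (0.5/2)*(-0.7616 - z + 0.4751)^2
FOC: (2*8 + 0.5)*z = -2 + 0.5*(-0.7616 + 0.4751)
z^{k+1} = -0.1299
Step 3: u-update.
u^{k+1} = 0.4751 - 0.7616 + 0.1299 = -0.1566
Step 4: Primal residual = |-0.7616 + 0.1299| = 0.6317


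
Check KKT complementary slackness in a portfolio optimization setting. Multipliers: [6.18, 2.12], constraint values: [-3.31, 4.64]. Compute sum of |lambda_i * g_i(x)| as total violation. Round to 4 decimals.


KKT complementary slackness check:
lambda_1 * g_1 = 6.18 * -3.31 = -20.4558
lambda_2 * g_2 = 2.12 * 4.64 = 9.8368
Total violation = 20.4558 + 9.8368 = 30.2926


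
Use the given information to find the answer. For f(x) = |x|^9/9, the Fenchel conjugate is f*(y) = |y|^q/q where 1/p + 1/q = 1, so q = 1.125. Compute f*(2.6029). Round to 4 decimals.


The conjugate exponent q satisfies 1/p + 1/q = 1.
p = 9, so q = 9/(9 - 1) = 1.125
|y|^q = 2.6029^1.125 = 2.9335
f*(2.6029) = 2.9335 / 1.125 = 2.6076


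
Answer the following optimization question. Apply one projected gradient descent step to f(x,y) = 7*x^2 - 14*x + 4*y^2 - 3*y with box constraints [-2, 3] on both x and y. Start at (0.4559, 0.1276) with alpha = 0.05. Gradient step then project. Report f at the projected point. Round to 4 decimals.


Step 1: Compute gradient at (0.4559, 0.1276).
grad_x = 2*7*0.4559 - 14 = -7.6174
grad_y = 2*4*0.1276 - 3 = -1.9792
Step 2: Gradient step.
x_raw = 0.4559 - 0.05*-7.6174 = 0.8368
y_raw = 0.1276 - 0.05*-1.9792 = 0.2266
Step 3: Project onto [-2, 3].
x_proj = clip(0.8368) = 0.8368
y_proj = clip(0.2266) = 0.2266
Step 4: Evaluate f.
f(0.8368, 0.2266) = -7.2879


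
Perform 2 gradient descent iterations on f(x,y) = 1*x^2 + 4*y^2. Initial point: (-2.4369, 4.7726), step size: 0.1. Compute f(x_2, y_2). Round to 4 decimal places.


Gradient descent on f(x,y) = 1*x^2 + 4*y^2.
Starting point: (-2.4369, 4.7726), alpha = 0.1
Step 1: grad_x = 2*1*-2.4369 = -4.8738, grad_y = 2*4*4.7726 = 38.1808
  x_1 = -2.4369 - 0.1*-4.8738 = -1.9495
  y_1 = 4.7726 - 0.1*38.1808 = 0.9545
Step 2: grad_x = 2*1*-1.9495 = -3.899, grad_y = 2*4*0.9545 = 7.6362
  x_2 = -1.9495 - 0.1*-3.899 = -1.5596
  y_2 = 0.9545 - 0.1*7.6362 = 0.1909
f(-1.5596, 0.1909) = 1*(-1.5596)^2 + 4*0.1909^2 = 2.5782


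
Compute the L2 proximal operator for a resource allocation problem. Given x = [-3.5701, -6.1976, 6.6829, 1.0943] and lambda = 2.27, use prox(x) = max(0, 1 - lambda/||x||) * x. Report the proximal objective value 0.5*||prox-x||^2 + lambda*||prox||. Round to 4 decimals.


Step 1: Compute ||x||.
||x|| = 9.8496
Step 2: Compute scaling factor.
scale = max(0, 1 - 2.27/9.8496) = 0.7695
Step 3: prox(x) = [-2.7473, -4.7693, 5.1427, 0.8421]
||prox(x)|| = 7.5796
Step 4: Proximal objective.
0.5*||prox-x||^2 = 2.5765
lambda*||prox|| = 17.2057
Total = 19.7821


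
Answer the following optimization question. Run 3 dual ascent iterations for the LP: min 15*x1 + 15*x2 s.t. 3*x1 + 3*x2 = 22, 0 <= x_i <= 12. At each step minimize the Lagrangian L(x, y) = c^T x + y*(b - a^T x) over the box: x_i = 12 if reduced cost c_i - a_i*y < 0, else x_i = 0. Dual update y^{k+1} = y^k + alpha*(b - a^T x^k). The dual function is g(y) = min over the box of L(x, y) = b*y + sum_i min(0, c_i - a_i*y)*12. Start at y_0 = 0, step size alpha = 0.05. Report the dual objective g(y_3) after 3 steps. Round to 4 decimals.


Dual ascent for LP: min 15*x1 + 15*x2, 3*x1 + 3*x2 = 22, 0 <= x_i <= 12
Step 1: y^k = 0.0, reduced costs: (15.0, 15.0)
  x^k = (0.0, 0.0), subgradient = b - a^T x = 22.0
  y^{k+1} = 0.0 + 0.05*22.0 = 1.1
Step 2: y^k = 1.1, reduced costs: (11.7, 11.7)
  x^k = (0.0, 0.0), subgradient = b - a^T x = 22.0
  y^{k+1} = 1.1 + 0.05*22.0 = 2.2
Step 3: y^k = 2.2, reduced costs: (8.4, 8.4)
  x^k = (0.0, 0.0), subgradient = b - a^T x = 22.0
  y^{k+1} = 2.2 + 0.05*22.0 = 3.3
Dual objective at y_3 = 3.3: reduced costs (5.1, 5.1), box minimizer x = (0.0, 0.0)
g(y_3) = b*y + (c1 - a1*y)*x1 + (c2 - a2*y)*x2 = 22*3.3 + 5.1*0.0 + 5.1*0.0 = 72.6 + 0.0 + 0.0 = 72.6


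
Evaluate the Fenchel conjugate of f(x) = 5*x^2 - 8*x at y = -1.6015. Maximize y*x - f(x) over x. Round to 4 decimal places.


f*(y) = sup_x {y*x - a*x^2 - b*x} = sup_x {(y-b)*x - a*x^2}
FOC: (y - b) - 2a*x = 0 => x* = (y - b)/(2a)
x* = (-1.6015 + 8)/(2*5) = 0.6399
f*(-1.6015) = (y-b)^2/(4a) = (-1.6015 + 8)^2/(4*5)
= 40.9408/20 = 2.047


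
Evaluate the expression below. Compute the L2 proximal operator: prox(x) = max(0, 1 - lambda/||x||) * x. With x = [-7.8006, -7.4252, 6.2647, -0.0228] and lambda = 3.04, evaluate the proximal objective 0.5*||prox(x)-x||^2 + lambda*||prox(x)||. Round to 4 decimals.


Step 1: Compute ||x||.
||x|| = 12.4591
Step 2: Compute scaling factor.
scale = max(0, 1 - 3.04/12.4591) = 0.756
Step 3: prox(x) = [-5.8973, -5.6135, 4.7361, -0.0172]
||prox(x)|| = 9.4191
Step 4: Proximal objective.
0.5*||prox-x||^2 = 4.6208
lambda*||prox|| = 28.6341
Total = 33.255


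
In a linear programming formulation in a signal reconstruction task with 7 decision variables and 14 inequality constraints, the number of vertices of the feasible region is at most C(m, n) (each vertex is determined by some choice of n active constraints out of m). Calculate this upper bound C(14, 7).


Each vertex corresponds to some choice of n active constraints out of m, so the number of vertices is at most C(m, n) = m! / (n!(m-n)!).
m = 14, n = 7
Numerator: 14 * 13 * 12 * 11 * 10 * 9 * 8
Denominator: 7! = 5040
C(14, 7) = 3432


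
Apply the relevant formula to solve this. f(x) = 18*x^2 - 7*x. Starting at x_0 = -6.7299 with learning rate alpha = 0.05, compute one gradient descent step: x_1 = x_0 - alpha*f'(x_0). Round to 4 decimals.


We compute the gradient at x_0 and apply the update.
f'(x) = 36*x - 7
f'(-6.7299) = 36*-6.7299 - 7 = -249.2764
x_1 = -6.7299 - 0.05*-249.2764 = 5.7339


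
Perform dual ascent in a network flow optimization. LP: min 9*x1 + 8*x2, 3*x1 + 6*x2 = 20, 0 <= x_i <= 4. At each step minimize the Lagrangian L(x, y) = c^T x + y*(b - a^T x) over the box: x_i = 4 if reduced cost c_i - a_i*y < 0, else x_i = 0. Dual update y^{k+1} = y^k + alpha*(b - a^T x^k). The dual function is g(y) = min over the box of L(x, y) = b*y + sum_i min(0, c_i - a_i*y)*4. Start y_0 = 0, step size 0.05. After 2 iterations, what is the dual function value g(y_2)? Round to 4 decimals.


Dual ascent for LP: min 9*x1 + 8*x2, 3*x1 + 6*x2 = 20, 0 <= x_i <= 4
Step 1: y^k = 0.0, reduced costs: (9.0, 8.0)
  x^k = (0.0, 0.0), subgradient = b - a^T x = 20.0
  y^{k+1} = 0.0 + 0.05*20.0 = 1.0
Step 2: y^k = 1.0, reduced costs: (6.0, 2.0)
  x^k = (0.0, 0.0), subgradient = b - a^T x = 20.0
  y^{k+1} = 1.0 + 0.05*20.0 = 2.0
Dual objective at y_2 = 2.0: reduced costs (3.0, -4.0), box minimizer x = (0.0, 4.0)
g(y_2) = b*y + (c1 - a1*y)*x1 + (c2 - a2*y)*x2 = 20*2.0 + 3.0*0.0 + (-4.0)*4.0 = 40.0 + 0.0 - 16.0 = 24.0


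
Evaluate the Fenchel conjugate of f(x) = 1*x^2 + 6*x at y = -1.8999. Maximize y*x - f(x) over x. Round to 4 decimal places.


f*(y) = sup_x {y*x - a*x^2 - b*x} = sup_x {(y-b)*x - a*x^2}
FOC: (y - b) - 2a*x = 0 => x* = (y - b)/(2a)
x* = (-1.8999 - 6)/(2*1) = -3.95
f*(-1.8999) = (y-b)^2/(4a) = (-1.8999 - 6)^2/(4*1)
= 62.4084/4 = 15.6021


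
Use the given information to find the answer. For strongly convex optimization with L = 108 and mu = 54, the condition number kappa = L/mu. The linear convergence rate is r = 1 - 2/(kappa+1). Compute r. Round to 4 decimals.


Step 1: Compute the condition number.
kappa = L/mu = 108/54 = 2.0
Step 2: Compute the convergence rate.
r = 1 - 2/(kappa + 1) = 1 - 2*mu/(L + mu) = (L - mu)/(L + mu) = 54/162 = 0.3333


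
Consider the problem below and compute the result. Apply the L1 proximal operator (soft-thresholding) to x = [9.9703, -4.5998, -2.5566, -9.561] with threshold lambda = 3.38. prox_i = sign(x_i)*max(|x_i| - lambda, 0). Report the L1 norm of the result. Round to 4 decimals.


Soft-thresholding with lambda = 3.38:
prox(9.9703) = sign(9.9703)*max(|9.9703| - 3.38, 0) = 6.5903
prox(-4.5998) = sign(-4.5998)*max(|-4.5998| - 3.38, 0) = -1.2198
prox(-2.5566) = sign(-2.5566)*max(|-2.5566| - 3.38, 0) = 0.0
prox(-9.561) = sign(-9.561)*max(|-9.561| - 3.38, 0) = -6.181
prox(x) = [6.5903, -1.2198, 0.0, -6.181]
||prox(x)||_1 = 6.5903 + 1.2198 + 0.0 + 6.181 = 13.9911
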